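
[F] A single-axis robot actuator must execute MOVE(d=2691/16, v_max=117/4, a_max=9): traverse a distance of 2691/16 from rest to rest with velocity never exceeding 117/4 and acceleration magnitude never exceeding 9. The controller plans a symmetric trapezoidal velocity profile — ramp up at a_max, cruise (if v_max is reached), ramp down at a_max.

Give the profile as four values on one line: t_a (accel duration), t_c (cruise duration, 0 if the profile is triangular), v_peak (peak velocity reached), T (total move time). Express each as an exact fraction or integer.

t_a=13/4 t_c=5/2 v_peak=117/4 T=9

vₘ²/aₘ = (117/4)²/9 = 1521/16
2691/16 ≥ 1521/16 → trapezoidal
t_a = (117/4)/9 = 13/4; v_peak = 117/4
d_cruise = 2691/16 − 1521/16 = 585/8; t_c = (585/8)/(117/4) = 5/2
T = 2·13/4 + 5/2 = 9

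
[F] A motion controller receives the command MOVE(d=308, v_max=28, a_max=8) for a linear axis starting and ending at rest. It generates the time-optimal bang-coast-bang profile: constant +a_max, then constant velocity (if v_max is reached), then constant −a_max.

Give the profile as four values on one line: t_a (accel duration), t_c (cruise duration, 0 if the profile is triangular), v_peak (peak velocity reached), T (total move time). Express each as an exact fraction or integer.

t_a=7/2 t_c=15/2 v_peak=28 T=29/2

vₘ²/aₘ = 28²/8 = 98
308 ≥ 98 so v_max reached
t_a = 28/8 = 7/2; v_peak = 28
d_cruise = 308 − 98 = 210; t_c = 210/28 = 15/2
T = 2·7/2 + 15/2 = 29/2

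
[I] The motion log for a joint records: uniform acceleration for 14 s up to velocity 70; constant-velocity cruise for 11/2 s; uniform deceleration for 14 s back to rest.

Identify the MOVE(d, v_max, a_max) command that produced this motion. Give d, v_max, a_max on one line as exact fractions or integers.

a_max = 70/14 = 5
d_a = ½·70·14 = 490; d_c = 70·11/2 = 385
d = 2·490 + 385 = 1365
t_c = 11/2 > 0 so v_max = 70

d=1365 v_max=70 a_max=5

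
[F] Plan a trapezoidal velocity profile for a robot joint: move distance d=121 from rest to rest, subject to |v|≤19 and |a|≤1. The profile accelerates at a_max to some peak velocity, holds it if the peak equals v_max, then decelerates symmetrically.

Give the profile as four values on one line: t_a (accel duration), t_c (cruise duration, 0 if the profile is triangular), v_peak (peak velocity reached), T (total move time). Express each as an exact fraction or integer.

t_a=11 t_c=0 v_peak=11 T=22

v_max²/a_max = 19²/1 = 361
121 < 361 → triangular
v_peak = √(121·1) = √121 = 11
t_a = 11/1 = 11; t_c = 0
T = 2·11 = 22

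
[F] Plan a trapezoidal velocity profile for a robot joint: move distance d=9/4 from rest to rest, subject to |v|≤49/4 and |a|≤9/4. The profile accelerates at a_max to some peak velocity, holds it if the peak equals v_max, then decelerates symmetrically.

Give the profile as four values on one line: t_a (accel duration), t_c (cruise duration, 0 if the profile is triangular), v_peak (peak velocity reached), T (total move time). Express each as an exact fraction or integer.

vₘ²/aₘ = (49/4)²/(9/4) = 2401/36
9/4 < 2401/36 → triangular
v_peak = √(9/4·9/4) = √(81/16) = 9/4
t_a = (9/4)/(9/4) = 1; t_c = 0
T = 2·1 = 2

t_a=1 t_c=0 v_peak=9/4 T=2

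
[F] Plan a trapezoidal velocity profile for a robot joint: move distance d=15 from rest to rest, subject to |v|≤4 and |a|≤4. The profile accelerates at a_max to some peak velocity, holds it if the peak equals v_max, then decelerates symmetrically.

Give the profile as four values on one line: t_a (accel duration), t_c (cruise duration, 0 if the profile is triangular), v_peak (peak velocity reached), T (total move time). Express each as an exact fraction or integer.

t_a=1 t_c=11/4 v_peak=4 T=19/4

(v_max)²/a_max = 4²/4 = 4
15 ≥ 4 → trapezoidal
t_a = 4/4 = 1; v_peak = 4
d_cruise = 15 − 4 = 11; t_c = 11/4
T = 2·1 + 11/4 = 19/4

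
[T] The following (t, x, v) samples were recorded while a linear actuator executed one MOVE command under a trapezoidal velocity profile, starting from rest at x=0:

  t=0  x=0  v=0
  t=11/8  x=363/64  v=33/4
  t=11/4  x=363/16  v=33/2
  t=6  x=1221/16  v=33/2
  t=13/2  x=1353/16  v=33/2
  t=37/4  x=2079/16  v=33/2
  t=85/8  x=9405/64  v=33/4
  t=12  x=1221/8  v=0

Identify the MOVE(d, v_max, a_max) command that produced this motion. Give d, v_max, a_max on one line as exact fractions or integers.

final state: t=12, x=1221/8, v=0 → d = 1221/8
a_max = (33/4−0)/(11/8−0) = 6
max v = 33/2 over t∈[11/4,37/4] → v_max = 33/2
check: 33/2·(11/4+13/2) = 1221/8 ✓

d=1221/8 v_max=33/2 a_max=6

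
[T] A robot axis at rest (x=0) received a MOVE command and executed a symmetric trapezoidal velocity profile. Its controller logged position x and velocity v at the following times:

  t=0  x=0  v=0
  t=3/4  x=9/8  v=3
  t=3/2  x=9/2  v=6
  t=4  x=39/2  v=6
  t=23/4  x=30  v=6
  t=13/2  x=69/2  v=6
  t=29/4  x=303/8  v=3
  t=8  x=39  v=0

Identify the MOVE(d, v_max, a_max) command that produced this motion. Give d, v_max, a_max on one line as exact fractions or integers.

final state: t=8, x=39, v=0 → d = 39
a_max = (3−0)/(3/4−0) = 4
max v = 6 over t∈[3/2,13/2] → v_max = 6
check: 6·(3/2+5) = 39 ✓

d=39 v_max=6 a_max=4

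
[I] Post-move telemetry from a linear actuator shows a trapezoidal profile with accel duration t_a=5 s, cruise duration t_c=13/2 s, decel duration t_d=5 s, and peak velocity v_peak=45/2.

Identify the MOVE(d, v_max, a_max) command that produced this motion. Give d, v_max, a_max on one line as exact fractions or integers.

d=1035/4 v_max=45/2 a_max=9/2

a_max = (45/2)/5 = 9/2
d_a = ½·45/2·5 = 225/4; d_c = 45/2·13/2 = 585/4
d = 2·225/4 + 585/4 = 1035/4
t_c = 13/2 > 0 → v_max = v_peak = 45/2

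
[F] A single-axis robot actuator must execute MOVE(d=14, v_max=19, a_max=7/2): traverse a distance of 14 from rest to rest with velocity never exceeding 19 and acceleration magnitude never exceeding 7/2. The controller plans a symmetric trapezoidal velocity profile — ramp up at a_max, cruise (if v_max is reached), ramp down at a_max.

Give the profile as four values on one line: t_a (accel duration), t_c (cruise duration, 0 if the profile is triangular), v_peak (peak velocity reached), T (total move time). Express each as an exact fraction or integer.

(v_max)²/a_max = 19²/(7/2) = 722/7
14 < 722/7 → triangular
v_peak = √(14·7/2) = √49 = 7
t_a = 7/(7/2) = 2; t_c = 0
T = 2·2 = 4

t_a=2 t_c=0 v_peak=7 T=4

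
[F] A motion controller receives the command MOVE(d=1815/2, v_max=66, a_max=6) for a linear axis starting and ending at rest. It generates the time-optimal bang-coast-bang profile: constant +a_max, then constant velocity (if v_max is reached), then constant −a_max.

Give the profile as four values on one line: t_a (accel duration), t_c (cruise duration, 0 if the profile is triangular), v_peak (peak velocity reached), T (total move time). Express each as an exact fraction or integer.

vₘ²/aₘ = 66²/6 = 726
1815/2 ≥ 726 so v_max reached
t_a = 66/6 = 11; v_peak = 66
d_cruise = 1815/2 − 726 = 363/2; t_c = (363/2)/66 = 11/4
T = 2·11 + 11/4 = 99/4

t_a=11 t_c=11/4 v_peak=66 T=99/4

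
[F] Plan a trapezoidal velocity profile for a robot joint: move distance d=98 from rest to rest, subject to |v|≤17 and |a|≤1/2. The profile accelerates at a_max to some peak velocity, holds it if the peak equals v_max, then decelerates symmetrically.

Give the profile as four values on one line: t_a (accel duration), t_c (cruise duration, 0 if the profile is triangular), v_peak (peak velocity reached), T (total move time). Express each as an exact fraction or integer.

(v_max)²/a_max = 17²/(1/2) = 578
98 < 578 so t_c = 0
v_peak = √(98·1/2) = √49 = 7
t_a = 7/(1/2) = 14; t_c = 0
T = 2·14 = 28

t_a=14 t_c=0 v_peak=7 T=28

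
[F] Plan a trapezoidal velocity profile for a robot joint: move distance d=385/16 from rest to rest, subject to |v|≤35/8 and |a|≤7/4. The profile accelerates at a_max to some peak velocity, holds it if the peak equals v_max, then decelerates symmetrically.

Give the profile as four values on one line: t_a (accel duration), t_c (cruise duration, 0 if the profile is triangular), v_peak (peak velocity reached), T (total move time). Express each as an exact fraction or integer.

vₘ²/aₘ = (35/8)²/(7/4) = 175/16
385/16 ≥ 175/16 so v_max reached
t_a = (35/8)/(7/4) = 5/2; v_peak = 35/8
d_cruise = 385/16 − 175/16 = 105/8; t_c = (105/8)/(35/8) = 3
T = 2·5/2 + 3 = 8

t_a=5/2 t_c=3 v_peak=35/8 T=8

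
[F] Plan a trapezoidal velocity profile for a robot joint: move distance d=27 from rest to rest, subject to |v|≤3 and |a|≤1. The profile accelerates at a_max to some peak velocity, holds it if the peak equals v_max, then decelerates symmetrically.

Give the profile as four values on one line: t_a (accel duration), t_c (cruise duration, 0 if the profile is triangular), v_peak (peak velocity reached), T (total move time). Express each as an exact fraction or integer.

(v_max)²/a_max = 3²/1 = 9
27 ≥ 9 → trapezoidal
t_a = 3/1 = 3; v_peak = 3
d_cruise = 27 − 9 = 18; t_c = 18/3 = 6
T = 2·3 + 6 = 12

t_a=3 t_c=6 v_peak=3 T=12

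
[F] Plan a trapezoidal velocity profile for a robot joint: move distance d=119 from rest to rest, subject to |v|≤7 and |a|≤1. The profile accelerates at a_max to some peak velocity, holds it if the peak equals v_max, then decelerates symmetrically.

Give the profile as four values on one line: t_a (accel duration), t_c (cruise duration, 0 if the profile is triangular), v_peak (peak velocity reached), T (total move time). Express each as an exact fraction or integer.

vₘ²/aₘ = 7²/1 = 49
119 ≥ 49 ⇒ cruise phase
t_a = 7/1 = 7; v_peak = 7
d_cruise = 119 − 49 = 70; t_c = 70/7 = 10
T = 2·7 + 10 = 24

t_a=7 t_c=10 v_peak=7 T=24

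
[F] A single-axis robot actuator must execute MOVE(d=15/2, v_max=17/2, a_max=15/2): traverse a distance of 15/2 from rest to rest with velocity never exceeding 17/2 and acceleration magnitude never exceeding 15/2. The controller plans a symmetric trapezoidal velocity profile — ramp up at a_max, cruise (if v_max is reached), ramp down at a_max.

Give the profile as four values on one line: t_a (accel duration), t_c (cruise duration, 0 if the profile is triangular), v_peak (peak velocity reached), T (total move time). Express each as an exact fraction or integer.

vₘ²/aₘ = (17/2)²/(15/2) = 289/30
15/2 < 289/30 ⇒ no cruise
v_peak = √(15/2·15/2) = √(225/4) = 15/2
t_a = (15/2)/(15/2) = 1; t_c = 0
T = 2·1 = 2

t_a=1 t_c=0 v_peak=15/2 T=2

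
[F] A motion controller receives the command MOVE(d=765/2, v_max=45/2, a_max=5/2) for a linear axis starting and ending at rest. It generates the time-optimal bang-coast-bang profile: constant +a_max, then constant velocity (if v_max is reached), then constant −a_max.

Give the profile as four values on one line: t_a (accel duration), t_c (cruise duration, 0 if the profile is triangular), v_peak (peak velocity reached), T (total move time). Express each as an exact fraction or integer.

t_a=9 t_c=8 v_peak=45/2 T=26

v_max²/a_max = (45/2)²/(5/2) = 405/2
765/2 ≥ 405/2 → trapezoidal
t_a = (45/2)/(5/2) = 9; v_peak = 45/2
d_cruise = 765/2 − 405/2 = 180; t_c = 180/(45/2) = 8
T = 2·9 + 8 = 26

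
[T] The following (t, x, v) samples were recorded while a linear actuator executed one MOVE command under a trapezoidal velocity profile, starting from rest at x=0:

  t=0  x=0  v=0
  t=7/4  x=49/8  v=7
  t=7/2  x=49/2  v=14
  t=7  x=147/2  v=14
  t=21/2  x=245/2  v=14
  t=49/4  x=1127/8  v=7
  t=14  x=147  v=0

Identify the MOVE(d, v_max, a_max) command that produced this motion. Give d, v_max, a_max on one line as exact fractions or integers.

final state: t=14, x=147, v=0 → d = 147
a_max = (7−0)/(7/4−0) = 4
max v = 14 over t∈[7/2,21/2] → v_max = 14
check: 14·(7/2+7) = 147 ✓

d=147 v_max=14 a_max=4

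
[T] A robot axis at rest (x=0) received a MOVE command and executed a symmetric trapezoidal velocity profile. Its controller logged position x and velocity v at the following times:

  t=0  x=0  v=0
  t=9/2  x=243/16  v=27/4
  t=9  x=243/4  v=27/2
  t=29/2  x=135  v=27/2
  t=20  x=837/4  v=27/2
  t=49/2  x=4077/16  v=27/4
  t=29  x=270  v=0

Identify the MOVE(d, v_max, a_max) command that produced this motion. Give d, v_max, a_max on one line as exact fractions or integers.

d=270 v_max=27/2 a_max=3/2

final state: t=29, x=270, v=0 → d = 270
a_max = (27/4−0)/(9/2−0) = 3/2
max v = 27/2 over t∈[9,20] → v_max = 27/2
check: 27/2·(9+11) = 270 ✓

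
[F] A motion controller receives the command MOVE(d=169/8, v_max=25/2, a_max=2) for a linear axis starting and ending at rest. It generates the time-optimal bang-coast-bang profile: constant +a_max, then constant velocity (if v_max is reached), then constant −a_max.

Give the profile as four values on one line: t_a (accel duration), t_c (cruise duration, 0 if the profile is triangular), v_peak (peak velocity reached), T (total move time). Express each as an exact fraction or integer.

vₘ²/aₘ = (25/2)²/2 = 625/8
169/8 < 625/8 → triangular
v_peak = √(169/8·2) = √(169/4) = 13/2
t_a = (13/2)/2 = 13/4; t_c = 0
T = 2·13/4 = 13/2

t_a=13/4 t_c=0 v_peak=13/2 T=13/2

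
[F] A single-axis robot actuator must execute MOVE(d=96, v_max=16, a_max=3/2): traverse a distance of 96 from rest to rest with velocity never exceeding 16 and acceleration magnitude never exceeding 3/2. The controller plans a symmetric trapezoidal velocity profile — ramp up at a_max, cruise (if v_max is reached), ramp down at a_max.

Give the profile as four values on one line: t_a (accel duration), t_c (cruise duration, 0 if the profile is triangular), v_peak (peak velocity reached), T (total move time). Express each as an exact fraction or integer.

(v_max)²/a_max = 16²/(3/2) = 512/3
96 < 512/3 so t_c = 0
v_peak = √(96·3/2) = √144 = 12
t_a = 12/(3/2) = 8; t_c = 0
T = 2·8 = 16

t_a=8 t_c=0 v_peak=12 T=16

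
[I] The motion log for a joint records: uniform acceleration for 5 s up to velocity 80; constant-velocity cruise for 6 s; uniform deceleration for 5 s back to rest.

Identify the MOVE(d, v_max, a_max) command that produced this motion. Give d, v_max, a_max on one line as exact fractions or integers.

a_max = 80/5 = 16
d_a = ½·80·5 = 200; d_c = 80·6 = 480
d = 2·200 + 480 = 880
t_c = 6 > 0 ⇒ limit active, v_max = 80

d=880 v_max=80 a_max=16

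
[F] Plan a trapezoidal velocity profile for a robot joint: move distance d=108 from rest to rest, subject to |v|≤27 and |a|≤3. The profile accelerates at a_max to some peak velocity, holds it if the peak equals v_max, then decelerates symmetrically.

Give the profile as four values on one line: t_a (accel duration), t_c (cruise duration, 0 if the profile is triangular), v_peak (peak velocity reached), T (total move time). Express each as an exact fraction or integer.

t_a=6 t_c=0 v_peak=18 T=12

v_max²/a_max = 27²/3 = 243
108 < 243 → triangular
v_peak = √(108·3) = √324 = 18
t_a = 18/3 = 6; t_c = 0
T = 2·6 = 12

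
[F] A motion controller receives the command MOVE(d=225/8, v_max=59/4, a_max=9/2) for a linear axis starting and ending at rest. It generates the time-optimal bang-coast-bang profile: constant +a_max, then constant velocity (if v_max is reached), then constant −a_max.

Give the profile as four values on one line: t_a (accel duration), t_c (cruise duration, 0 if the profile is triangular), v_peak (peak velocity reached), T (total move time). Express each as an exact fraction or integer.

v_max²/a_max = (59/4)²/(9/2) = 3481/72
225/8 < 3481/72 so t_c = 0
v_peak = √(225/8·9/2) = √(2025/16) = 45/4
t_a = (45/4)/(9/2) = 5/2; t_c = 0
T = 2·5/2 = 5

t_a=5/2 t_c=0 v_peak=45/4 T=5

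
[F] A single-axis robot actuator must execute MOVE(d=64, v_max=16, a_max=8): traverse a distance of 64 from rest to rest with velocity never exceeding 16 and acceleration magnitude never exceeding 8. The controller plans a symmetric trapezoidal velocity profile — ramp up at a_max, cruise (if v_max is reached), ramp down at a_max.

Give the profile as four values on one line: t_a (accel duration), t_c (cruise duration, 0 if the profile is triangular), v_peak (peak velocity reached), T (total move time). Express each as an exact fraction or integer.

t_a=2 t_c=2 v_peak=16 T=6

vₘ²/aₘ = 16²/8 = 32
64 ≥ 32 ⇒ cruise phase
t_a = 16/8 = 2; v_peak = 16
d_cruise = 64 − 32 = 32; t_c = 32/16 = 2
T = 2·2 + 2 = 6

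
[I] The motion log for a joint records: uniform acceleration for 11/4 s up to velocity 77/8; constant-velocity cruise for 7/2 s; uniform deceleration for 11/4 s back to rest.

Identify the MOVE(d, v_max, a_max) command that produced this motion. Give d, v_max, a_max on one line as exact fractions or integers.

a_max = (77/8)/(11/4) = 7/2
d_a = ½·77/8·11/4 = 847/64; d_c = 77/8·7/2 = 539/16
d = 2·847/64 + 539/16 = 1925/32
t_c = 7/2 > 0 → v_max = v_peak = 77/8

d=1925/32 v_max=77/8 a_max=7/2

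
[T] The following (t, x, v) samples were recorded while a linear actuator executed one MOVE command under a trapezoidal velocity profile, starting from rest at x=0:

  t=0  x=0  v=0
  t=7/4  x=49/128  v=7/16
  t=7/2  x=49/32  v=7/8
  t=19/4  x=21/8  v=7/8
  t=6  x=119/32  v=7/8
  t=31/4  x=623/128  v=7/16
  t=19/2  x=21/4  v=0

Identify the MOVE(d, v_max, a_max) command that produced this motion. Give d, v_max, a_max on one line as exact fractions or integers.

d=21/4 v_max=7/8 a_max=1/4

final state: t=19/2, x=21/4, v=0 → d = 21/4
a_max = (7/16−0)/(7/4−0) = 1/4
max v = 7/8 over t∈[7/2,6] → v_max = 7/8
check: 7/8·(7/2+5/2) = 21/4 ✓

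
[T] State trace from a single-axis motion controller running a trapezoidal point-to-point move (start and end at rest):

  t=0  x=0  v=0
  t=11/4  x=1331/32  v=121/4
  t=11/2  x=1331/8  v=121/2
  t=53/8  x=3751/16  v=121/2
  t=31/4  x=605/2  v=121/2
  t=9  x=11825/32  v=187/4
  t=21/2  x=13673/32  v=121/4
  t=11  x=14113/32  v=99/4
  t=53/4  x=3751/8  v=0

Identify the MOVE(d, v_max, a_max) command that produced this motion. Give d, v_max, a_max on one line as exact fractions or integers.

final state: t=53/4, x=3751/8, v=0 → d = 3751/8
a_max = (121/4−0)/(11/4−0) = 11
max v = 121/2 over t∈[11/2,31/4] → v_max = 121/2
check: 121/2·(11/2+9/4) = 3751/8 ✓

d=3751/8 v_max=121/2 a_max=11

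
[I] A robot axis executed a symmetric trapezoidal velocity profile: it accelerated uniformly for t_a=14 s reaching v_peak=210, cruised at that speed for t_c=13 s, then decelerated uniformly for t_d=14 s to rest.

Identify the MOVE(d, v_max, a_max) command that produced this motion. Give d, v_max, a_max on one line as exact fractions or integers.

d=5670 v_max=210 a_max=15

a_max = 210/14 = 15
d_a = ½·210·14 = 1470; d_c = 210·13 = 2730
d = 2·1470 + 2730 = 5670
t_c = 13 > 0 so v_max = 210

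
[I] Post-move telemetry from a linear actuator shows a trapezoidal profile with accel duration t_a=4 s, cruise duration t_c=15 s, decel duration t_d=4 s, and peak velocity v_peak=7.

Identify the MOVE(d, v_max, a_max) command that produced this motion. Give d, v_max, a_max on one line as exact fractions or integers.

d=133 v_max=7 a_max=7/4

a_max = 7/4
d_a = ½·7·4 = 14; d_c = 7·15 = 105
d = 2·14 + 105 = 133
t_c = 15 > 0 so v_max = 7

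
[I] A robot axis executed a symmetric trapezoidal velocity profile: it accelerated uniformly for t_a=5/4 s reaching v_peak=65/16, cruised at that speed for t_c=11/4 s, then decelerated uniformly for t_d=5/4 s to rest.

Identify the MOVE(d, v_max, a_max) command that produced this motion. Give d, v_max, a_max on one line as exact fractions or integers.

a_max = (65/16)/(5/4) = 13/4
d_a = ½·65/16·5/4 = 325/128; d_c = 65/16·11/4 = 715/64
d = 2·325/128 + 715/64 = 65/4
t_c = 11/4 > 0 so v_max = 65/16

d=65/4 v_max=65/16 a_max=13/4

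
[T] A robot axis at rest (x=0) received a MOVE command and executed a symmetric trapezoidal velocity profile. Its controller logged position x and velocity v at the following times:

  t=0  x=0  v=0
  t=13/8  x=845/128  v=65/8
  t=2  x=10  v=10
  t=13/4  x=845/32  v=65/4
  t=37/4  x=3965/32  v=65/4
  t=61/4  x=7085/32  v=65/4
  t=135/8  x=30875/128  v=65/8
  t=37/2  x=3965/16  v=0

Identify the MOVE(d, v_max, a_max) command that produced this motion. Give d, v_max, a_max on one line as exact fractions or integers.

d=3965/16 v_max=65/4 a_max=5

final state: t=37/2, x=3965/16, v=0 → d = 3965/16
a_max = (65/8−0)/(13/8−0) = 5
max v = 65/4 over t∈[13/4,61/4] → v_max = 65/4
check: 65/4·(13/4+12) = 3965/16 ✓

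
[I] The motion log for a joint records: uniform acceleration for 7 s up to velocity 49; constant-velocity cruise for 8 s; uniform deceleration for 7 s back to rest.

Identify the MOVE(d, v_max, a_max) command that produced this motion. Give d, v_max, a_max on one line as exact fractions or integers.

a_max = 49/7 = 7
d_a = ½·49·7 = 343/2; d_c = 49·8 = 392
d = 2·343/2 + 392 = 735
t_c = 8 > 0 so v_max = 49

d=735 v_max=49 a_max=7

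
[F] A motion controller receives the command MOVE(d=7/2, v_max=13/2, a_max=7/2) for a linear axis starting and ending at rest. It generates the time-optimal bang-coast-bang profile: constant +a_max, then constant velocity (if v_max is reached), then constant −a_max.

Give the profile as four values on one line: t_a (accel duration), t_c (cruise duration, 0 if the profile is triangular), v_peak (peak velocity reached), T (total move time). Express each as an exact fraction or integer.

v_max²/a_max = (13/2)²/(7/2) = 169/14
7/2 < 169/14 → triangular
v_peak = √(7/2·7/2) = √(49/4) = 7/2
t_a = (7/2)/(7/2) = 1; t_c = 0
T = 2·1 = 2

t_a=1 t_c=0 v_peak=7/2 T=2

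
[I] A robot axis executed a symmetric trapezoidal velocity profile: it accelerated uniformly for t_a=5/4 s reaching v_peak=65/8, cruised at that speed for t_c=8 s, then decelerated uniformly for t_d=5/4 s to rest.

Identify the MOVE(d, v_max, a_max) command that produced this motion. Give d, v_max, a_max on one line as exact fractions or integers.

a_max = (65/8)/(5/4) = 13/2
d_a = ½·65/8·5/4 = 325/64; d_c = 65/8·8 = 65
d = 2·325/64 + 65 = 2405/32
t_c = 8 > 0 so v_max = 65/8

d=2405/32 v_max=65/8 a_max=13/2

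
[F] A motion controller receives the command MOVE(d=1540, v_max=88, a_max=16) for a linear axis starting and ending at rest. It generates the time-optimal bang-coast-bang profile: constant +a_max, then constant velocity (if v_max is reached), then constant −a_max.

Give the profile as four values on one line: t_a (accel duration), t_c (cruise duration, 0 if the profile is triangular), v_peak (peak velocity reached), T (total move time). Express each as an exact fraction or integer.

v_max²/a_max = 88²/16 = 484
1540 ≥ 484 → trapezoidal
t_a = 88/16 = 11/2; v_peak = 88
d_cruise = 1540 − 484 = 1056; t_c = 1056/88 = 12
T = 2·11/2 + 12 = 23

t_a=11/2 t_c=12 v_peak=88 T=23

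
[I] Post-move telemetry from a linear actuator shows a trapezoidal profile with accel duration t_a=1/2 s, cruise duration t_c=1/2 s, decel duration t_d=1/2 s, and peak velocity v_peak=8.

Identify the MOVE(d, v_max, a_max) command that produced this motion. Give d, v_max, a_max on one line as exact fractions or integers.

d=8 v_max=8 a_max=16

a_max = 8/(1/2) = 16
d_a = ½·8·1/2 = 2; d_c = 8·1/2 = 4
d = 2·2 + 4 = 8
t_c = 1/2 > 0 → v_max = v_peak = 8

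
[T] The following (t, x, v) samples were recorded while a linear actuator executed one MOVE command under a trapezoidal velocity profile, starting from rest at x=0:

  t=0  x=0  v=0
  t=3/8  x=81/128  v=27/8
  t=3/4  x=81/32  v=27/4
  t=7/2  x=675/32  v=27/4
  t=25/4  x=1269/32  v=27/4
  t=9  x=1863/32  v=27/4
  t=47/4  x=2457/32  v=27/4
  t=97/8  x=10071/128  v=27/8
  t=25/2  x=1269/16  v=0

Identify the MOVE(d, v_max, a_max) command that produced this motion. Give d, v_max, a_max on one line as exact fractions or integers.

d=1269/16 v_max=27/4 a_max=9

final state: t=25/2, x=1269/16, v=0 → d = 1269/16
a_max = (27/8−0)/(3/8−0) = 9
max v = 27/4 over t∈[3/4,47/4] → v_max = 27/4
check: 27/4·(3/4+11) = 1269/16 ✓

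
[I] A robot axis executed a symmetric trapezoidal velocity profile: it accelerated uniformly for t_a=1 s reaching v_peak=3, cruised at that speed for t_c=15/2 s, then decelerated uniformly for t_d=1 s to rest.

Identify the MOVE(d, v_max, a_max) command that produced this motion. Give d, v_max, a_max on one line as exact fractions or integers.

a_max = 3/1 = 3
d_a = ½·3·1 = 3/2; d_c = 3·15/2 = 45/2
d = 2·3/2 + 45/2 = 51/2
t_c = 15/2 > 0 → v_max = v_peak = 3

d=51/2 v_max=3 a_max=3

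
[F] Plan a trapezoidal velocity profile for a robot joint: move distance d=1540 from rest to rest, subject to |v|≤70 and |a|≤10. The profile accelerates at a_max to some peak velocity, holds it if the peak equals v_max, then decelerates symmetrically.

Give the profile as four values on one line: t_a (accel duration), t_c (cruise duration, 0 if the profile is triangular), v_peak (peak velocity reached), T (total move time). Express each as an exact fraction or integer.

(v_max)²/a_max = 70²/10 = 490
1540 ≥ 490 → trapezoidal
t_a = 70/10 = 7; v_peak = 70
d_cruise = 1540 − 490 = 1050; t_c = 1050/70 = 15
T = 2·7 + 15 = 29

t_a=7 t_c=15 v_peak=70 T=29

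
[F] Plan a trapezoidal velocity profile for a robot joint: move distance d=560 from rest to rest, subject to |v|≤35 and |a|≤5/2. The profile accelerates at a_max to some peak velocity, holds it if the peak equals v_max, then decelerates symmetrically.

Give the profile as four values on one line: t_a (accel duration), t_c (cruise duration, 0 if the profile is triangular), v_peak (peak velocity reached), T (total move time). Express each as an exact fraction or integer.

(v_max)²/a_max = 35²/(5/2) = 490
560 ≥ 490 → trapezoidal
t_a = 35/(5/2) = 14; v_peak = 35
d_cruise = 560 − 490 = 70; t_c = 70/35 = 2
T = 2·14 + 2 = 30

t_a=14 t_c=2 v_peak=35 T=30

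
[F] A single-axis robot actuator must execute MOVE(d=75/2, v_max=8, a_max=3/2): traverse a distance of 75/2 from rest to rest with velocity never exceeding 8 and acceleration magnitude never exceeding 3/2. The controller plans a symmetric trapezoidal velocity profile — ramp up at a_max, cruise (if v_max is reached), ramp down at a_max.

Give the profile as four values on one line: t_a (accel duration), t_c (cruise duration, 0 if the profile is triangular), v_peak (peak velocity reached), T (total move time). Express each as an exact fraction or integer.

t_a=5 t_c=0 v_peak=15/2 T=10

(v_max)²/a_max = 8²/(3/2) = 128/3
75/2 < 128/3 so t_c = 0
v_peak = √(75/2·3/2) = √(225/4) = 15/2
t_a = (15/2)/(3/2) = 5; t_c = 0
T = 2·5 = 10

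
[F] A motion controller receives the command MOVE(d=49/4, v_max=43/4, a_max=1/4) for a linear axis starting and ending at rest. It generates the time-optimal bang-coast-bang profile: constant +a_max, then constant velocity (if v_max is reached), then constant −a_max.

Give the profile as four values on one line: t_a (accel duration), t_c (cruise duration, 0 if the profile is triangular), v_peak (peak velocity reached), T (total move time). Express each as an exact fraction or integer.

(v_max)²/a_max = (43/4)²/(1/4) = 1849/4
49/4 < 1849/4 ⇒ no cruise
v_peak = √(49/4·1/4) = √(49/16) = 7/4
t_a = (7/4)/(1/4) = 7; t_c = 0
T = 2·7 = 14

t_a=7 t_c=0 v_peak=7/4 T=14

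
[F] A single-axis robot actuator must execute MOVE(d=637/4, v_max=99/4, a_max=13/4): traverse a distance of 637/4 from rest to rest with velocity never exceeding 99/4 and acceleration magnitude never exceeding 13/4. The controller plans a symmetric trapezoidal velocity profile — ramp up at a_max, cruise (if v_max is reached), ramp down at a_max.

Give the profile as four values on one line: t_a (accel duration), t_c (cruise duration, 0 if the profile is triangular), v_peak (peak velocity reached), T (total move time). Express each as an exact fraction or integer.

vₘ²/aₘ = (99/4)²/(13/4) = 9801/52
637/4 < 9801/52 → triangular
v_peak = √(637/4·13/4) = √(8281/16) = 91/4
t_a = (91/4)/(13/4) = 7; t_c = 0
T = 2·7 = 14

t_a=7 t_c=0 v_peak=91/4 T=14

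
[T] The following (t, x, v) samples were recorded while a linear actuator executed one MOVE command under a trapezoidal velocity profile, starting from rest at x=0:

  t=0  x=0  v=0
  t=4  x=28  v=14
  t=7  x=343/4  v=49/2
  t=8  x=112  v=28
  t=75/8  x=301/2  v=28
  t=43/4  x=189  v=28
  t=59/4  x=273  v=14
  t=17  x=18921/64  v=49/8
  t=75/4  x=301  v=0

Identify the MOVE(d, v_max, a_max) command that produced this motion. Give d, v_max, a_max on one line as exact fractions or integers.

d=301 v_max=28 a_max=7/2

final state: t=75/4, x=301, v=0 → d = 301
a_max = (14−0)/(4−0) = 7/2
max v = 28 over t∈[8,43/4] → v_max = 28
check: 28·(8+11/4) = 301 ✓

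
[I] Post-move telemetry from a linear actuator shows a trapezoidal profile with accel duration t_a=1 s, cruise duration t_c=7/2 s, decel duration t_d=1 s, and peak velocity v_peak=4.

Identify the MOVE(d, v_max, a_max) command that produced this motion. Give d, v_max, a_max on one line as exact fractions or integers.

d=18 v_max=4 a_max=4

a_max = 4/1 = 4
d_a = ½·4·1 = 2; d_c = 4·7/2 = 14
d = 2·2 + 14 = 18
t_c = 7/2 > 0 so v_max = 4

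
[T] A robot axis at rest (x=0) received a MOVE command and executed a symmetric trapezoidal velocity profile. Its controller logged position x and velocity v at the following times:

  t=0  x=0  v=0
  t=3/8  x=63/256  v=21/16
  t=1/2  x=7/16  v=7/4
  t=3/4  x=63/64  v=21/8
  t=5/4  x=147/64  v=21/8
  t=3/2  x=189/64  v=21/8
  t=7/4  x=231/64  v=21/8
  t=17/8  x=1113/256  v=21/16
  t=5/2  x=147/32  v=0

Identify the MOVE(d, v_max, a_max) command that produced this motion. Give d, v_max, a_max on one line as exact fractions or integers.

d=147/32 v_max=21/8 a_max=7/2

final state: t=5/2, x=147/32, v=0 → d = 147/32
a_max = (21/16−0)/(3/8−0) = 7/2
max v = 21/8 over t∈[3/4,7/4] → v_max = 21/8
check: 21/8·(3/4+1) = 147/32 ✓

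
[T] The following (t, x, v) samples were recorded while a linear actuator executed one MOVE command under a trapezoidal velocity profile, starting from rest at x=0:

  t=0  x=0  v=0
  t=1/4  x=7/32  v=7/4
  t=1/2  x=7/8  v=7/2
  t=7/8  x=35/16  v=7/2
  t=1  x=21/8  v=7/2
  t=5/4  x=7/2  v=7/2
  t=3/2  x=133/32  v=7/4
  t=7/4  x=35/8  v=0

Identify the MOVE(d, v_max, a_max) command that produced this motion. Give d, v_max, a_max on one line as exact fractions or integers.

final state: t=7/4, x=35/8, v=0 → d = 35/8
a_max = (7/4−0)/(1/4−0) = 7
max v = 7/2 over t∈[1/2,5/4] → v_max = 7/2
check: 7/2·(1/2+3/4) = 35/8 ✓

d=35/8 v_max=7/2 a_max=7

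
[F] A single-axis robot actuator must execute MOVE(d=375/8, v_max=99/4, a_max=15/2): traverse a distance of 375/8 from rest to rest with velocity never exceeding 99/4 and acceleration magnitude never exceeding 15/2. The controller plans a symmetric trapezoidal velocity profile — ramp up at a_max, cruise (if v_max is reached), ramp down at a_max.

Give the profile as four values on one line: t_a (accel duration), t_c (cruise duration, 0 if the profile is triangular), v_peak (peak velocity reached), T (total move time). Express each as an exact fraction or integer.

t_a=5/2 t_c=0 v_peak=75/4 T=5

vₘ²/aₘ = (99/4)²/(15/2) = 3267/40
375/8 < 3267/40 ⇒ no cruise
v_peak = √(375/8·15/2) = √(5625/16) = 75/4
t_a = (75/4)/(15/2) = 5/2; t_c = 0
T = 2·5/2 = 5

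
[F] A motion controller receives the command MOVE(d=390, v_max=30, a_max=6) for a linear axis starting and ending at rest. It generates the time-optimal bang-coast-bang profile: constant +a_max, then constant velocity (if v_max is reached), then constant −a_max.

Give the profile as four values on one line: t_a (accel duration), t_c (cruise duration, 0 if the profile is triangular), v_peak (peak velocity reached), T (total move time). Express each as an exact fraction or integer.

t_a=5 t_c=8 v_peak=30 T=18

(v_max)²/a_max = 30²/6 = 150
390 ≥ 150 ⇒ cruise phase
t_a = 30/6 = 5; v_peak = 30
d_cruise = 390 − 150 = 240; t_c = 240/30 = 8
T = 2·5 + 8 = 18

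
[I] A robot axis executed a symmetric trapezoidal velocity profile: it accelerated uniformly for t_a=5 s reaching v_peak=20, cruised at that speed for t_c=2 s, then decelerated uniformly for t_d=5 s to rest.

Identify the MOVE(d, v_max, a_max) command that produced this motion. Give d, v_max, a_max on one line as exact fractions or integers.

a_max = 20/5 = 4
d_a = ½·20·5 = 50; d_c = 20·2 = 40
d = 2·50 + 40 = 140
t_c = 2 > 0 → v_max = v_peak = 20

d=140 v_max=20 a_max=4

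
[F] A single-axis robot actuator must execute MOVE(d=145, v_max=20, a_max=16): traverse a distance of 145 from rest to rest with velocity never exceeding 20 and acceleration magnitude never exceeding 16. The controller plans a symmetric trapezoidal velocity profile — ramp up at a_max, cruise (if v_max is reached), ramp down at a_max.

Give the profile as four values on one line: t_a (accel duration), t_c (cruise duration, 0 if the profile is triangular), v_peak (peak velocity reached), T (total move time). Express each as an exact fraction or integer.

t_a=5/4 t_c=6 v_peak=20 T=17/2

v_max²/a_max = 20²/16 = 25
145 ≥ 25 ⇒ cruise phase
t_a = 20/16 = 5/4; v_peak = 20
d_cruise = 145 − 25 = 120; t_c = 120/20 = 6
T = 2·5/4 + 6 = 17/2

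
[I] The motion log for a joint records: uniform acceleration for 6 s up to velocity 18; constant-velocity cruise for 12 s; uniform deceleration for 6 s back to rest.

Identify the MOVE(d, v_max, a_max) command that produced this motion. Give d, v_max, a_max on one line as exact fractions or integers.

a_max = 18/6 = 3
d_a = ½·18·6 = 54; d_c = 18·12 = 216
d = 2·54 + 216 = 324
t_c = 12 > 0 so v_max = 18

d=324 v_max=18 a_max=3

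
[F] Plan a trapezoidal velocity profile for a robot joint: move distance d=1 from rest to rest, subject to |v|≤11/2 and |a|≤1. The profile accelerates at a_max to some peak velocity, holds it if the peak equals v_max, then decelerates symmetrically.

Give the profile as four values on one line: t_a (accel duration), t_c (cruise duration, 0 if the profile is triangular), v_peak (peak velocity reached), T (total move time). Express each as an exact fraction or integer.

(v_max)²/a_max = (11/2)²/1 = 121/4
1 < 121/4 → triangular
v_peak = √(1·1) = √1 = 1
t_a = 1/1 = 1; t_c = 0
T = 2·1 = 2

t_a=1 t_c=0 v_peak=1 T=2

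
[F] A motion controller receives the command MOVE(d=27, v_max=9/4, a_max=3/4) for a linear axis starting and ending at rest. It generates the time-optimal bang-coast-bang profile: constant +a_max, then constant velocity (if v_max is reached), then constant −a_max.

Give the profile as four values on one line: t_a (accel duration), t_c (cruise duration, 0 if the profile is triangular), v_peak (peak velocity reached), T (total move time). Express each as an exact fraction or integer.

t_a=3 t_c=9 v_peak=9/4 T=15

(v_max)²/a_max = (9/4)²/(3/4) = 27/4
27 ≥ 27/4 so v_max reached
t_a = (9/4)/(3/4) = 3; v_peak = 9/4
d_cruise = 27 − 27/4 = 81/4; t_c = (81/4)/(9/4) = 9
T = 2·3 + 9 = 15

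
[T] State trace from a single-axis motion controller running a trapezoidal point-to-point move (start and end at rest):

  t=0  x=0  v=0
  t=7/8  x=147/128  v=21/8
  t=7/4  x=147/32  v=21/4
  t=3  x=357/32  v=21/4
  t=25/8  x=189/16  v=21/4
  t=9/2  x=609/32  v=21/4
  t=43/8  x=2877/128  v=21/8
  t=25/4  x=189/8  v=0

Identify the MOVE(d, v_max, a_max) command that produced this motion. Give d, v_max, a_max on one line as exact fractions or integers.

final state: t=25/4, x=189/8, v=0 → d = 189/8
a_max = (21/8−0)/(7/8−0) = 3
max v = 21/4 over t∈[7/4,9/2] → v_max = 21/4
check: 21/4·(7/4+11/4) = 189/8 ✓

d=189/8 v_max=21/4 a_max=3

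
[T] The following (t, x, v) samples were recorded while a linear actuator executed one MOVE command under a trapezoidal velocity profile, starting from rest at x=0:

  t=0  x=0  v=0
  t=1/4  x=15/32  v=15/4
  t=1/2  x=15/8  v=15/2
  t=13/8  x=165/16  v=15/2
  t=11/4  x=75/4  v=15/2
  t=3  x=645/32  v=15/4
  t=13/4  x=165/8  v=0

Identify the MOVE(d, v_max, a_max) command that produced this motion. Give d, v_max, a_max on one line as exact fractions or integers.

final state: t=13/4, x=165/8, v=0 → d = 165/8
a_max = (15/4−0)/(1/4−0) = 15
max v = 15/2 over t∈[1/2,11/4] → v_max = 15/2
check: 15/2·(1/2+9/4) = 165/8 ✓

d=165/8 v_max=15/2 a_max=15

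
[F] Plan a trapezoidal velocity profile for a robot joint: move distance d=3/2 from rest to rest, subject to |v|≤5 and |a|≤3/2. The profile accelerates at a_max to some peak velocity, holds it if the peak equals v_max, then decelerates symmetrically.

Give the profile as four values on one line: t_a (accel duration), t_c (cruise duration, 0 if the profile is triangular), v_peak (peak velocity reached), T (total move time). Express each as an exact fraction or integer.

t_a=1 t_c=0 v_peak=3/2 T=2

v_max²/a_max = 5²/(3/2) = 50/3
3/2 < 50/3 so t_c = 0
v_peak = √(3/2·3/2) = √(9/4) = 3/2
t_a = (3/2)/(3/2) = 1; t_c = 0
T = 2·1 = 2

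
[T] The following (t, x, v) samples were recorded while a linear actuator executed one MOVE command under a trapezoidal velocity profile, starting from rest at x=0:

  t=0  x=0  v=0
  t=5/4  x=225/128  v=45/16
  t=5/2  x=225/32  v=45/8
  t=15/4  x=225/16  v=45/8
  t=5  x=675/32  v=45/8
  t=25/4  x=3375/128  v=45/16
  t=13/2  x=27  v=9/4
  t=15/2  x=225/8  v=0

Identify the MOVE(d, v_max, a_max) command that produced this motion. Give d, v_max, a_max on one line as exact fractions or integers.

final state: t=15/2, x=225/8, v=0 → d = 225/8
a_max = (45/16−0)/(5/4−0) = 9/4
max v = 45/8 over t∈[5/2,5] → v_max = 45/8
check: 45/8·(5/2+5/2) = 225/8 ✓

d=225/8 v_max=45/8 a_max=9/4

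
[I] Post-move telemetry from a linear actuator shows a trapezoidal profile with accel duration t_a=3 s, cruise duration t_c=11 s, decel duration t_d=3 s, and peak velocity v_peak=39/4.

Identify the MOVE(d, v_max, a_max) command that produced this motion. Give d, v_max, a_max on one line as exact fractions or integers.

a_max = (39/4)/3 = 13/4
d_a = ½·39/4·3 = 117/8; d_c = 39/4·11 = 429/4
d = 2·117/8 + 429/4 = 273/2
t_c = 11 > 0 ⇒ limit active, v_max = 39/4

d=273/2 v_max=39/4 a_max=13/4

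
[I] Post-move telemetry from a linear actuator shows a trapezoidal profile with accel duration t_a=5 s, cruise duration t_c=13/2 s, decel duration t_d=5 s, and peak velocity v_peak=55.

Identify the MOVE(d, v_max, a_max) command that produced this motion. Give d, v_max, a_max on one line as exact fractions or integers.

a_max = 55/5 = 11
d_a = ½·55·5 = 275/2; d_c = 55·13/2 = 715/2
d = 2·275/2 + 715/2 = 1265/2
t_c = 13/2 > 0 ⇒ limit active, v_max = 55

d=1265/2 v_max=55 a_max=11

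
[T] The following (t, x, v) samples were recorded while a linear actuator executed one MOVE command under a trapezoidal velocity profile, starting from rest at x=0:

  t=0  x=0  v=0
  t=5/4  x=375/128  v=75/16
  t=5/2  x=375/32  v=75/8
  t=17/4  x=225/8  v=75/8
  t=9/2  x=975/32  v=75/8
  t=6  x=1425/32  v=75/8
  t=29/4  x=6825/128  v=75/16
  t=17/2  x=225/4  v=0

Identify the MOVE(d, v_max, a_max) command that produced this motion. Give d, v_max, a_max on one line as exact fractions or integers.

final state: t=17/2, x=225/4, v=0 → d = 225/4
a_max = (75/16−0)/(5/4−0) = 15/4
max v = 75/8 over t∈[5/2,6] → v_max = 75/8
check: 75/8·(5/2+7/2) = 225/4 ✓

d=225/4 v_max=75/8 a_max=15/4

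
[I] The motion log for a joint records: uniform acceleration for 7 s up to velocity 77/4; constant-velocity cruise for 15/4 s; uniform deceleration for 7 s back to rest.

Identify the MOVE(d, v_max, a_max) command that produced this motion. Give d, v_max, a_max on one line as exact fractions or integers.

a_max = (77/4)/7 = 11/4
d_a = ½·77/4·7 = 539/8; d_c = 77/4·15/4 = 1155/16
d = 2·539/8 + 1155/16 = 3311/16
t_c = 15/4 > 0 → v_max = v_peak = 77/4

d=3311/16 v_max=77/4 a_max=11/4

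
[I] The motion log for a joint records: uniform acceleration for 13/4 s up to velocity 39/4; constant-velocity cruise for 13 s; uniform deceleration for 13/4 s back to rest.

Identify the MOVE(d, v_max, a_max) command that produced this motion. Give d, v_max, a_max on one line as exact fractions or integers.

d=2535/16 v_max=39/4 a_max=3

a_max = (39/4)/(13/4) = 3
d_a = ½·39/4·13/4 = 507/32; d_c = 39/4·13 = 507/4
d = 2·507/32 + 507/4 = 2535/16
t_c = 13 > 0 so v_max = 39/4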